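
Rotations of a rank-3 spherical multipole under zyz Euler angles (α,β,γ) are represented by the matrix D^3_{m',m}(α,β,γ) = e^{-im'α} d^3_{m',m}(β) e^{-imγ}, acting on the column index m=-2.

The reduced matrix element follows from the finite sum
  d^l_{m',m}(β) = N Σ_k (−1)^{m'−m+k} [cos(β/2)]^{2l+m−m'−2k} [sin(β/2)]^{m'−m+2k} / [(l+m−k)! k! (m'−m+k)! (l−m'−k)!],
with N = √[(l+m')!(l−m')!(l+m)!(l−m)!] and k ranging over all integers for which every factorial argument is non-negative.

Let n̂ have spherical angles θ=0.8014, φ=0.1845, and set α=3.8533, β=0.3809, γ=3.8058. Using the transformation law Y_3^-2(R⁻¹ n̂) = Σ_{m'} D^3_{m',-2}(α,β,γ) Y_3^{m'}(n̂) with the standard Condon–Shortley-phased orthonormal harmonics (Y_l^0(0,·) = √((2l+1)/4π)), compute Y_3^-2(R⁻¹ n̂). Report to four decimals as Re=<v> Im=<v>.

Re=-0.1908 Im=0.2947

Need the full column D^3_{m',-2} for m'=−3..3 at α=3.8533, β=0.3809, γ=3.8058.
cos(β/2)=0.981919, sin(β/2)=0.189301
d^3_{-3,-2}: single k=1 term ⇒ +0.423259;  D = +0.401513+0.133924i
d^3_{-2,-2}: k∈[0..1] ⇒ +0.896302 -0.166563 = +0.729739;  D = -0.675008+0.277279i
d^3_{-1,-2}: k∈[0..1] ⇒ -0.546426 +0.040618 = -0.505808;  D = -0.228769+0.451117i
d^3_{0,-2}: k∈[0..1] ⇒ +0.182460 -0.006781 = +0.175679;  D = +0.042166+0.170544i
d^3_{1,-2}: k∈[0..1] ⇒ -0.040618 +0.000755 = -0.039863;  D = +0.032520+0.023055i
d^3_{2,-2}: k∈[0..1] ⇒ +0.006191 -0.000046 = +0.006145;  D = +0.006117-0.000583i
d^3_{3,-2}: single k=0 term ⇒ -0.000585;  D = +0.000405-0.000422i
Y_3^{m'}(θ=0.8014,φ=0.1845) and Σ D·Y over m':
  (+0.4015+0.1339i)·(+0.1316-0.0813i)  (-0.6750+0.2773i)·(+0.3422-0.1323i)  (-0.2288+0.4511i)·(+0.3241-0.0605i)  (+0.0422+0.1705i)·(-0.1506+0.0000i)  (+0.0325+0.0231i)·(-0.3241-0.0605i)  (+0.0061-0.0006i)·(+0.3422+0.1323i)  (+0.0004-0.0004i)·(-0.1316-0.0813i)
Y_3^-2(R⁻¹ n̂) = -0.190837+0.294716i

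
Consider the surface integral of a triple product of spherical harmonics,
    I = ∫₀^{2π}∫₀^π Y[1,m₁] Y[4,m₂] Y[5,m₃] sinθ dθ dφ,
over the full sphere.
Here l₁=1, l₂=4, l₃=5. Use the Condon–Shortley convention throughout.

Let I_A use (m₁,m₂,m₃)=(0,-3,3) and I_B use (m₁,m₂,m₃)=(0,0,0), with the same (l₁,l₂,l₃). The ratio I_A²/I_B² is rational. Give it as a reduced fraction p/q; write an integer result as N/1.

l's match ⇒ only the (l;m) 3-j factors differ between A and B.
A: triangle coeff Δ(1,4,5) = 1/495; Σ_t [0,0]: t=0:+1/5040 = 1/5040; (3j)²=16/495 [(1 4 5; 0 -3 3)], sign=+1
B: triangle coeff Δ(1,4,5) = 1/495; Σ_t [0,0]: t=0:+1/576 = 1/576; (3j)²=5/99 [(1 4 5; 0 0 0)], sign=-1
I_A²/I_B² = (16/495)/(5/99) = 16/25

16/25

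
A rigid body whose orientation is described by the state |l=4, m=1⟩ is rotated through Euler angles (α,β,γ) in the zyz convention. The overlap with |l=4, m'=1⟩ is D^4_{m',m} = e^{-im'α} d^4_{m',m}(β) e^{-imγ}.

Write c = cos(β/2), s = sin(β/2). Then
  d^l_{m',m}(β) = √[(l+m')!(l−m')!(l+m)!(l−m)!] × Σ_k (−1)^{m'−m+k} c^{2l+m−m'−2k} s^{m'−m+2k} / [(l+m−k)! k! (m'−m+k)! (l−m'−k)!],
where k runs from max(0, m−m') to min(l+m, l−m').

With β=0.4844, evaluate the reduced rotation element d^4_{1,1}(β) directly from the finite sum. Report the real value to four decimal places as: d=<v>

d=0.1530

d^4_{1,1}(β=0.4844) via the finite sum:
With c≡cos(β/2)=0.970813 and s≡sin(β/2)=0.239839, N=[120·6·120·6]^{1/2}=720.000000
Admissible k: 0..3 (factorial args all ≥0)
  k=0: (−1)^0·720.0000/(720)·0.9708^8·0.2398^0 = +0.789012
  k=1: (−1)^1·720.0000/(48)·0.9708^6·0.2398^2 = -0.722343
  k=2: (−1)^2·720.0000/(24)·0.9708^4·0.2398^4 = +0.088174
  k=3: (−1)^3·720.0000/(72)·0.9708^2·0.2398^6 = -0.001794
d^4_{1,1}(0.4844) = +0.789012 -0.722343 +0.088174 -0.001794 = +0.153049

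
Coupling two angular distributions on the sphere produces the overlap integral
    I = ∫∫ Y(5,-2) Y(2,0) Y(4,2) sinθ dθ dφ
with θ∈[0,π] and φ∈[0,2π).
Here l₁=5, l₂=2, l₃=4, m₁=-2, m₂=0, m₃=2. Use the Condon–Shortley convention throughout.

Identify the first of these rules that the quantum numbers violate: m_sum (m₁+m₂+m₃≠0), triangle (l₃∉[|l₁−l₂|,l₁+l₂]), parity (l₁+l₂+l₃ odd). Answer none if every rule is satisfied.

parity

Σmᵢ = 0  ✓
l₃∈[|l₁−l₂|,l₁+l₂]=[3,7], have l₃=4  ✓
Σlᵢ = 11 ⇒ odd  ✗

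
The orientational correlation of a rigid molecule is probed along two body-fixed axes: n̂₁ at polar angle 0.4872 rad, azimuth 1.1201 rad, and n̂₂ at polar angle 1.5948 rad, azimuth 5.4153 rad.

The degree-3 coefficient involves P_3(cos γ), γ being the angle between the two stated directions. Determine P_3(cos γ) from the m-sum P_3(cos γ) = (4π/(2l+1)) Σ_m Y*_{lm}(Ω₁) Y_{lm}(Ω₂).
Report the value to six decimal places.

Term-by-term m-sum for l=3 (normalisation 4π/7 = 1.795196):
  m=-3: Y*=(-0.041789, -0.009288)  Y=(-0.357989, 0.213586)  product (0.016944, -0.005601)
  m=-2: Y*=(-0.122816, 0.155211)  Y=(0.004026, -0.024182)  product (0.003259, 0.003595)
  m=-1: Y*=(0.191397, 0.395518)  Y=(-0.208255, -0.245794)  product (0.057356, -0.129413)
  m=+0: Y*=(0.298153, -0.000000)  Y=(0.026844, 0.000000)  product (0.008004, 0.000000)
  m=+1: Y*=(-0.191397, 0.395518)  Y=(0.208255, -0.245794)  product (0.057356, 0.129413)
  m=+2: Y*=(-0.122816, -0.155211)  Y=(0.004026, 0.024182)  product (0.003259, -0.003595)
  m=+3: Y*=(0.041789, -0.009288)  Y=(0.357989, 0.213586)  product (0.016944, 0.005601)
Total Σ_m = (0.163122, 0.000000). Multiply by 1.795196: (0.292836, 0.000000). P_3(cos γ) = 0.292836

0.292836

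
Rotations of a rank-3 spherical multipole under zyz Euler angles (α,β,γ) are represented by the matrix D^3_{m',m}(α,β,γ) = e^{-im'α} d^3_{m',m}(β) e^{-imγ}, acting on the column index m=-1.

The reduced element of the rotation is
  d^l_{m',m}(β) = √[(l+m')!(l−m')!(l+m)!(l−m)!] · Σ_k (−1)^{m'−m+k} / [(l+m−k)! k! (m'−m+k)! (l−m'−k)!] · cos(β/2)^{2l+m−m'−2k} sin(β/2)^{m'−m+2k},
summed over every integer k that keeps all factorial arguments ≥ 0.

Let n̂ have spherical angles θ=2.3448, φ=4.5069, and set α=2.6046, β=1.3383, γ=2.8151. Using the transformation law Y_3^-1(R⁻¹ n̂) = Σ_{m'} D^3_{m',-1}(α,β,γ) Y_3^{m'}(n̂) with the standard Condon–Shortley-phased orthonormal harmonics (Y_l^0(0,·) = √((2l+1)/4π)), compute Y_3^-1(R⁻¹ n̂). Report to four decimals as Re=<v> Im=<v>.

Re=0.0303 Im=-0.0677

Need the full column D^3_{m',-1} for m'=−3..3 at α=2.6046, β=1.3383, γ=2.8151.
cos(β/2)=0.784349, sin(β/2)=0.620320
d^3_{-3,-1}: single k=2 term ⇒ +0.564046;  D = -0.202218-0.526551i
d^3_{-2,-1}: k∈[1..2] ⇒ +0.582321 -0.728458 = -0.146137;  D = +0.024770-0.144022i
d^3_{-1,-1}: k∈[0..2] ⇒ +0.232840 -1.165088 +0.546553 = -0.385696;  D = -0.250622+0.293172i
d^3_{0,-1}: k∈[0..2] ⇒ -0.637901 +1.196979 -0.249561 = +0.309517;  D = -0.293166+0.099269i
d^3_{1,-1}: k∈[0..2] ⇒ +0.873816 -0.728737 +0.056976 = +0.202055;  D = +0.197595+0.042219i
d^3_{2,-1}: k∈[0..1] ⇒ -0.728458 +0.227817 = -0.500641;  D = +0.367168+0.340337i
d^3_{3,-1}: single k=0 term ⇒ +0.352798;  D = +0.099636+0.338437i
Y_3^{m'}(θ=2.3448,φ=4.5069) and Σ D·Y over m':
  (-0.2022-0.5266i)·(+0.0882-0.1245i)  (+0.0248-0.1440i)·(+0.3349+0.1459i)  (-0.2506+0.2932i)·(-0.0680+0.3265i)  (-0.2932+0.0993i)·(+0.1453+0.0000i)  (+0.1976+0.0422i)·(+0.0680+0.3265i)  (+0.3672+0.3403i)·(+0.3349-0.1459i)  (+0.0996+0.3384i)·(-0.0882-0.1245i)
Y_3^-1(R⁻¹ n̂) = +0.030314-0.067728i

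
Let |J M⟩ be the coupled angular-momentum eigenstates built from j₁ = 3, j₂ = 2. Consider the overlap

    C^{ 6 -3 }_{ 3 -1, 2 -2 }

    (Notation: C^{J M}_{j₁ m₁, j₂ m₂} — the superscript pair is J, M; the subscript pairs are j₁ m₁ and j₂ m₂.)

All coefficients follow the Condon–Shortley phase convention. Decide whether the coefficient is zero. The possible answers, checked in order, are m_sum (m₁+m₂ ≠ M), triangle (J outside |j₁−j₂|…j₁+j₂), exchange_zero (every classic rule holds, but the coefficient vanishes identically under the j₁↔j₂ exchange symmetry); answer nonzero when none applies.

triangle

m-sum: m₁+m₂ = -1+(-2) = -3, M = -3  ✓
triangle: need |j₁−j₂| ≤ J ≤ j₁+j₂, i.e. J ∈ [1, 5]; J = 6 is outside ✗ ⇒ coefficient is 0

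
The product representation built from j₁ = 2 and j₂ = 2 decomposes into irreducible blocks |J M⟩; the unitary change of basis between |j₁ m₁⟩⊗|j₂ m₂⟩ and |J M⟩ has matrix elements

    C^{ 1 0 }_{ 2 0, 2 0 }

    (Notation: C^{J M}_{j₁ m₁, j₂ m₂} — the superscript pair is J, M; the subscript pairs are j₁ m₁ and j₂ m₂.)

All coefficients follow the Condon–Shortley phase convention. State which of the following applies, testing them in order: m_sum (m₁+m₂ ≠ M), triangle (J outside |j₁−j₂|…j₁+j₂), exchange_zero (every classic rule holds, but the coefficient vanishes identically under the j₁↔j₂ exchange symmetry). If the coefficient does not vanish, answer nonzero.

exchange_zero

m-sum: m₁+m₂ = 0+0 = 0, M = 0  ✓
triangle: |j₁−j₂| = 0 ≤ J = 1 ≤ j₁+j₂ = 4  ✓
exchange: j₁=j₂ and m₁=m₂, and (−1)^(j₁+j₂−J) = (−1)^3 = −1 forces ⟨j₁m₁;j₂m₂|JM⟩ = −⟨j₂m₂;j₁m₁|JM⟩ = −⟨j₁m₁;j₂m₂|JM⟩ ⇒ the coefficient vanishes identically
Racah sum check: Σ_k collapses to 0 ⇒ CG = 0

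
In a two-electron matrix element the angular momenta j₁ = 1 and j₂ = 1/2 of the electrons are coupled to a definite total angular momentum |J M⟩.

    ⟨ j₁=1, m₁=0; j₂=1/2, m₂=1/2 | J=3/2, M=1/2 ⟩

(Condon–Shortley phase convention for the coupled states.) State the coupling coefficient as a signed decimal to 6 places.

+√(2/3) ≈ +0.816497

√[4·0!2!1!/4! · 1!1!1!0!2!1!] = √(2/3)
  +(−1)^0/∏(0,0,1,1,1,0)! = 1  (running 1)
⟨..|..⟩ = √(2/3)·(1) = +0.816497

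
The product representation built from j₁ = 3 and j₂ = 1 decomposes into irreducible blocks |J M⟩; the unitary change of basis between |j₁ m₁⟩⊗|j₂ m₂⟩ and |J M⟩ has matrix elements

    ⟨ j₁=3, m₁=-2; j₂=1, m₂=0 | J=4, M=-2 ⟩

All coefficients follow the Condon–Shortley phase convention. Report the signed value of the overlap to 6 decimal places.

triangle: 0!·6!·2!/9! = 1440/362880
(j±m)!: 1!·5!·1!·1!·2!·6! = 172800
prefactor² = (2J+1)·Δ·N² = 43200/7
  k=0: +1/(0!·0!·5!·1!·1!·1!) = 1/120
Σ = 1/120  ⇒  CG² = 43200/7·(1/120)² = 3/7
CG = +√(3/7) = +0.654654

+0.654654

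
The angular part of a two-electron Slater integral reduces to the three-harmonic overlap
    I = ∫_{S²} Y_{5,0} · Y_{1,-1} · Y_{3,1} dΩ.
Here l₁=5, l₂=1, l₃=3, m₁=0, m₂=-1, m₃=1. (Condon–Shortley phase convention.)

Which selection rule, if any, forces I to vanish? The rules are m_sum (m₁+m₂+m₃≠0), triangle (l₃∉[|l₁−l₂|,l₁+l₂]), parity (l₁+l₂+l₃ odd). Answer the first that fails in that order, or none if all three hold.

triangle

m₁+m₂+m₃ = 0 − 1 + 1 = 0  ✓
triangle: need |l₁−l₂| ≤ l₃ ≤ l₁+l₂ = [4,6]; l₃=3 is outside  ✗
parity: l₁+l₂+l₃ = 9 is odd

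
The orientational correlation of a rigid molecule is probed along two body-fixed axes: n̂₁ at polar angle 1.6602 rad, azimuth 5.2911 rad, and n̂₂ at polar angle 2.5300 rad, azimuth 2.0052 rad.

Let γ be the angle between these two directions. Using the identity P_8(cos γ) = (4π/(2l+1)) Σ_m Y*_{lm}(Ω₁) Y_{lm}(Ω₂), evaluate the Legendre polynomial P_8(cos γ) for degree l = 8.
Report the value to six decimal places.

Addition theorem: P_8(cos γ) = (4π/17) Σ_m Y*_{lm}(Ω₁) Y_{lm}(Ω₂), m = −8…8:
  term(m=-8) = +0.001229+0.002780i   from Y*(Ω₁)=-0.041236-0.497483i, Y(Ω₂)=-0.005753+0.001994i
  term(m=-7) = -0.003305-0.005264i   from Y*(Ω₁)=-0.141249+0.109944i, Y(Ω₂)=-0.003493+0.034551i
  term(m=-6) = -0.025604-0.030095i   from Y*(Ω₁)=-0.306015-0.105048i, Y(Ω₂)=+0.105050+0.062282i
  term(m=-5) = +0.045108+0.039685i   from Y*(Ω₁)=+0.050323+0.198708i, Y(Ω₂)=+0.241703-0.165792i
  term(m=-4) = +0.104447+0.068017i   from Y*(Ω₁)=-0.179675+0.195184i, Y(Ω₂)=-0.078013-0.463305i
  term(m=-3) = -0.081933-0.037866i   from Y*(Ω₁)=+0.212452+0.035450i, Y(Ω₂)=-0.404141-0.110799i
  term(m=-2) = +0.001521+0.000451i   from Y*(Ω₁)=+0.095881+0.218582i, Y(Ω₂)=+0.004291-0.005074i
  term(m=-1) = -0.089320-0.012980i   from Y*(Ω₁)=+0.119985-0.183653i, Y(Ω₂)=-0.173161-0.373222i
  term(m=+0) = -0.030392+0.000000i   from Y*(Ω₁)=+0.230713-0.000000i, Y(Ω₂)=-0.131730+0.000000i
  term(m=+1) = -0.089320+0.012980i   from Y*(Ω₁)=-0.119985-0.183653i, Y(Ω₂)=+0.173161-0.373222i
  term(m=+2) = +0.001521-0.000451i   from Y*(Ω₁)=+0.095881-0.218582i, Y(Ω₂)=+0.004291+0.005074i
  term(m=+3) = -0.081933+0.037866i   from Y*(Ω₁)=-0.212452+0.035450i, Y(Ω₂)=+0.404141-0.110799i
  term(m=+4) = +0.104447-0.068017i   from Y*(Ω₁)=-0.179675-0.195184i, Y(Ω₂)=-0.078013+0.463305i
  term(m=+5) = +0.045108-0.039685i   from Y*(Ω₁)=-0.050323+0.198708i, Y(Ω₂)=-0.241703-0.165792i
  term(m=+6) = -0.025604+0.030095i   from Y*(Ω₁)=-0.306015+0.105048i, Y(Ω₂)=+0.105050-0.062282i
  term(m=+7) = -0.003305+0.005264i   from Y*(Ω₁)=+0.141249+0.109944i, Y(Ω₂)=+0.003493+0.034551i
  term(m=+8) = +0.001229-0.002780i   from Y*(Ω₁)=-0.041236+0.497483i, Y(Ω₂)=-0.005753-0.001994i
Accumulated sum -0.126108+0.000000i; after 4π/(2l+1) scaling, -0.093219+0.000000i ⇒ P_8 = -0.093219

-0.093219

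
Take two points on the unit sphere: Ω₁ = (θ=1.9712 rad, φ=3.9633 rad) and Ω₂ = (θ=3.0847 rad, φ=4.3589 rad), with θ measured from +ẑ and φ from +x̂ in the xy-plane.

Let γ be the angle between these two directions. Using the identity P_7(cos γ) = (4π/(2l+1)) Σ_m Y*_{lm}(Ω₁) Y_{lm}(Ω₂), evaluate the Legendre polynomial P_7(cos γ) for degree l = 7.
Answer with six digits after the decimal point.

0.079582

Expand P_7 via completeness: Σ_{m} conj(Y_{7,m}) at Ω₁ times Y_{7,m} at Ω₂ —
  [-7]  conj(Y_{7,-7})(Ω₁) = -0.242160+0.142288i ; Y_{7,-7}(Ω₂) = +0.000000+0.000000i ; Δ = -0.000000-0.000000i
  [-6]  conj(Y_{7,-6})(Ω₁) = -0.096142+0.434306i ; Y_{7,-6}(Ω₂) = -0.000000+0.000000i ; Δ = -0.000000-0.000000i
  [-5]  conj(Y_{7,-5})(Ω₁) = +0.134568+0.195081i ; Y_{7,-5}(Ω₂) = -0.000003-0.000001i ; Δ = -0.000000-0.000001i
  [-4]  conj(Y_{7,-4})(Ω₁) = -0.208619-0.030514i ; Y_{7,-4}(Ω₂) = -0.000012-0.000075i ; Δ = +0.000000+0.000016i
  [-3]  conj(Y_{7,-3})(Ω₁) = -0.251089+0.201584i ; Y_{7,-3}(Ω₂) = +0.001407-0.000788i ; Δ = -0.000195+0.000481i
  [-2]  conj(Y_{7,-2})(Ω₁) = +0.005959-0.081921i ; Y_{7,-2}(Ω₂) = +0.018215+0.015560i ; Δ = +0.001383-0.001399i
  [-1]  conj(Y_{7,-1})(Ω₁) = -0.223880-0.240758i ; Y_{7,-1}(Ω₂) = -0.078722+0.213345i ; Δ = +0.068989-0.028811i
  [+0]  conj(Y_{7,0})(Ω₁) = +0.043466-0.000000i ; Y_{7,0}(Ω₂) = -1.043591+0.000000i ; Δ = -0.045361+0.000000i
  [+1]  conj(Y_{7,1})(Ω₁) = +0.223880-0.240758i ; Y_{7,1}(Ω₂) = +0.078722+0.213345i ; Δ = +0.068989+0.028811i
  [+2]  conj(Y_{7,2})(Ω₁) = +0.005959+0.081921i ; Y_{7,2}(Ω₂) = +0.018215-0.015560i ; Δ = +0.001383+0.001399i
  [+3]  conj(Y_{7,3})(Ω₁) = +0.251089+0.201584i ; Y_{7,3}(Ω₂) = -0.001407-0.000788i ; Δ = -0.000195-0.000481i
  [+4]  conj(Y_{7,4})(Ω₁) = -0.208619+0.030514i ; Y_{7,4}(Ω₂) = -0.000012+0.000075i ; Δ = +0.000000-0.000016i
  [+5]  conj(Y_{7,5})(Ω₁) = -0.134568+0.195081i ; Y_{7,5}(Ω₂) = +0.000003-0.000001i ; Δ = -0.000000+0.000001i
  [+6]  conj(Y_{7,6})(Ω₁) = -0.096142-0.434306i ; Y_{7,6}(Ω₂) = -0.000000-0.000000i ; Δ = -0.000000+0.000000i
  [+7]  conj(Y_{7,7})(Ω₁) = +0.242160+0.142288i ; Y_{7,7}(Ω₂) = -0.000000+0.000000i ; Δ = -0.000000+0.000000i
Σ over m = +0.094994-0.000000i; ×(4π/15) → +0.079582-0.000000i. Real part: 0.079582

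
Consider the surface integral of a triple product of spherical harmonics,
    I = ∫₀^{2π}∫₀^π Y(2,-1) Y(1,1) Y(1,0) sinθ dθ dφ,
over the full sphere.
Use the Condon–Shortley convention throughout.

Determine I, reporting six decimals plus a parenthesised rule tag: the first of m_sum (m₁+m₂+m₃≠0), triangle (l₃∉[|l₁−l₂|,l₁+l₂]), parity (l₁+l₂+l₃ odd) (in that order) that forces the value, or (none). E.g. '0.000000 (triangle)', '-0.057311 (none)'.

-0.218510 (none)

Rules hold: Σm=0, L=4 even, 1≤1≤3.
N = 5·3·3 = 45
Δ = 2!·2!·0!/5! = 1/30
Racah Σ t=1..1: t=1:−1/1 = -1/1
⇒ 3j(2 1 1; 0 0 0)² = 2/15, sgn +1
Racah Σ t=2..2: t=2:+1/2 = 1/2
⇒ 3j(2 1 1; -1 1 0)² = 1/10, sgn -1
4πI² = N·(3j₀)²·(3jₘ)² = 3/5
I = -1·√(0.6/4π) = -0.21850969
No selection rule forces the value: the integral is nonzero (none).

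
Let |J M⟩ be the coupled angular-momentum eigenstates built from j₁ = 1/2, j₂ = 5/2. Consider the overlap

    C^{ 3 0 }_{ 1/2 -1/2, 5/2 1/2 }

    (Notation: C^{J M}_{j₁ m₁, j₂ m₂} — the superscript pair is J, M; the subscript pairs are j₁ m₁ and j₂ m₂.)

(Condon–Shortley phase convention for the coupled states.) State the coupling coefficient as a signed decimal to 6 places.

triangle: 0!×1!×5!/7! = 120/5040
(j±m)!: 0!×1!×3!×2!×3!×3! = 432
prefactor² = (2J+1)×Δ×N² = 72
  k=0: +1/(0!×0!×1!×3!×0!×2!) = 1/12
Σ = 1/12  ⇒  CG² = 72×(1/12)² = 1/2
CG = +√(1/2) = +0.707107

+0.707107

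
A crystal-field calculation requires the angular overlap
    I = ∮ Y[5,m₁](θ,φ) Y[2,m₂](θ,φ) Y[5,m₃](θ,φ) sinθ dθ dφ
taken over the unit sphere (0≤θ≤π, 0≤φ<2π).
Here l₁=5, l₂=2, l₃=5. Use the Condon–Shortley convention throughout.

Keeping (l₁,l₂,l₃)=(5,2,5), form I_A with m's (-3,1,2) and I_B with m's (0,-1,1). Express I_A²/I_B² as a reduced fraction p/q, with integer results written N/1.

20/1

Same 5,2,5: normalisation and zero-m 3j drop out of the ratio.
A: Δ: 2! 8! 2! / 13! → 1/38610; sum: t=1:−1/10080 t=2:+1/2880 = 1/4032; 3j²(5 2 5; -3 1 2) = Δ·Π!·Σ² = 10/429  (sign -1)
B: Δ: 2! 8! 2! / 13! → 1/38610; sum: t=0:+1/1440 t=1:−1/1152 = -1/5760; 3j²(5 2 5; 0 -1 1) = Δ·Π!·Σ² = 1/858  (sign -1)
I_A²/I_B² = (10/429)/(1/858) = 20/1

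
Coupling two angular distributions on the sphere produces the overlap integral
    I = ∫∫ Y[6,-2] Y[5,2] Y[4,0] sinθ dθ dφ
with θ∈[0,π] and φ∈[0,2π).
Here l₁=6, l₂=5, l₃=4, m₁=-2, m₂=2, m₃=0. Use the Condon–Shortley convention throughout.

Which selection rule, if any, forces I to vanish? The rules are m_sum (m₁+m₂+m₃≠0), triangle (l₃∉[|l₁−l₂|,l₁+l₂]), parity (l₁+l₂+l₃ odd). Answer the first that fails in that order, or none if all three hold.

m₁+m₂+m₃ = -2 + 2 + 0 = 0  ✓
triangle: |6−5|=1 ≤ l₃=4 ≤ 6+5=11  ✓
parity: l₁+l₂+l₃ = 15 is odd  ✗

parity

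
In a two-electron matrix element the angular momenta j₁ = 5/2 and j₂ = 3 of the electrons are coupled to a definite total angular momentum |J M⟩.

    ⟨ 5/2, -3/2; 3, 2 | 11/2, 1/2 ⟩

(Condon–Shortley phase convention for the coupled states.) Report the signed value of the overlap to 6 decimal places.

j₁+j₂−J=0  J+j₁−j₂=5  J−j₁+j₂=6  j₁+j₂+J+1=12
(j₁±m₁, j₂±m₂, J±M) = (1,4,5,1,6,5)
P² = 41472000/77
sum k=0..0:
  [0] +1/2880 = 1/2880
S = 1/2880
C² = P²·S² = 5/77 ; C = +0.254824

+√(5/77) = +0.254824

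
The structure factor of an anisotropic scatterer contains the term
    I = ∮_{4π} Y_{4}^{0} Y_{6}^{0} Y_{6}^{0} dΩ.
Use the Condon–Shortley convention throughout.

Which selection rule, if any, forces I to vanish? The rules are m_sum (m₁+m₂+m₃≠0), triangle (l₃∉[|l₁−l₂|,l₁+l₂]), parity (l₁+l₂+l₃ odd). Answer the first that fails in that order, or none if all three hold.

none

azimuthal sum: 0 + 0 + 0 = 0  ✓
2 ≤ 6 ≤ 10 (triangle on l)  ✓
L = 4 + 6 + 6 = 16 (even)  ✓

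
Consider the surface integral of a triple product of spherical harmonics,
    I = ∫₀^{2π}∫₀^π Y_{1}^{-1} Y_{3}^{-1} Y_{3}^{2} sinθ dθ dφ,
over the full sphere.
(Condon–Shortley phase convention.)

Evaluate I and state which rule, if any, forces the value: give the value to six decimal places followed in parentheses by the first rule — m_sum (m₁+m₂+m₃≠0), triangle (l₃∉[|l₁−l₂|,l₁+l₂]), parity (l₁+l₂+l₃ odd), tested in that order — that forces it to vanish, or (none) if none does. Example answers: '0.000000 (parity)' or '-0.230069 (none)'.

L=7 odd ⇒ parity kills the (l;000) factor ⇒ I = 0

0.000000 (parity)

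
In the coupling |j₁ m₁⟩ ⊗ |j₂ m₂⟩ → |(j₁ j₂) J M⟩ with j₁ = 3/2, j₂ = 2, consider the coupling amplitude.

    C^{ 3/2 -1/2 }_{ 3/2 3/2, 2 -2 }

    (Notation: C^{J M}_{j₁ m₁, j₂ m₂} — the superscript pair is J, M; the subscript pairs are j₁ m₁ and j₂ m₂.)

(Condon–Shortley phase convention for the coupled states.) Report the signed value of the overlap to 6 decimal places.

+√(2/5) = +0.632456

j₁+j₂−J=2  J+j₁−j₂=1  J−j₁+j₂=2  j₁+j₂+J+1=6
(j₁±m₁, j₂±m₂, J±M) = (3,0,0,4,1,2)
P² = 32/5
sum k=0..0:
  [0] +1/4 = 1/4
S = 1/4
C² = P²·S² = 2/5 ; C = +0.632456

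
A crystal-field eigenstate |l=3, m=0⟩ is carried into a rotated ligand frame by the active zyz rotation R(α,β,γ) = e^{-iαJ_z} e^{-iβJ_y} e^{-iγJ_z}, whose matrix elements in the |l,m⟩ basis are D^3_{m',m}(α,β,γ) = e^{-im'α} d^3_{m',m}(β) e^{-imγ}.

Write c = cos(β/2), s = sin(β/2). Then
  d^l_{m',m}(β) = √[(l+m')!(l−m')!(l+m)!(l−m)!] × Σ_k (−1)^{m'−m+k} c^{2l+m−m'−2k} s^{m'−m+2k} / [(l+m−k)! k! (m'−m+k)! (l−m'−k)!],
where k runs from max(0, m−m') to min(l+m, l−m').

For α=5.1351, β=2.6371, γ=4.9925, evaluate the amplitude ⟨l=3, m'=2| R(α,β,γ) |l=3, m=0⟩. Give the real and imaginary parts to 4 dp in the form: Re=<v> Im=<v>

Split into d^3_{2,0}(β=2.6371) × two z-phases.
Half-angle: c=0.249580, s=0.968354. N=√(120·1·6·6)=65.726707
k: max(0,(0)−(2))=0 … min(3+(0),3−(2))=1
  k=0: (−1)^2·65.7267/(12)·0.2496^4·0.9684^2 = +0.019928
  k=1: (−1)^3·65.7267/(12)·0.2496^2·0.9684^4 = -0.299997
d^3_{2,0}(2.6371) = +0.019928 -0.299997 = -0.280069
Phases: e^{-i·(2)·5.1351}=-0.663416+0.748251i, e^{-i·(0)·4.9925}=+1.000000+0.000000i ⇒ D=+0.185802-0.209562i

Re=0.1858 Im=-0.2096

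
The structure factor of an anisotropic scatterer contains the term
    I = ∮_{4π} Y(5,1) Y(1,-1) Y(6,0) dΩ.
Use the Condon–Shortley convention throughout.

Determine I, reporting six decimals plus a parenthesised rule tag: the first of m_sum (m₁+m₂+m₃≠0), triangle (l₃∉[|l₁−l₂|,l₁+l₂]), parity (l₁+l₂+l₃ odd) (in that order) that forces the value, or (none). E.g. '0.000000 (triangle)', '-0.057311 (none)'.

Checks pass: Σm=0; 12 even; l₃=6∈[4,6].
(2·5+1)(2·1+1)(2·6+1) = 429
Δ: 0! 10! 2! / 13! → 1/858
sum: t=0:+1/14400 = 1/14400
3j²(5 1 6; 0 0 0) = Δ·Π!·Σ² = 6/143  (sign +1)
sum: t=0:+1/34560 = 1/34560
3j²(5 1 6; 1 -1 0) = Δ·Π!·Σ² = 5/286  (sign +1)
combine: 4πI² = 429·6/143·5/286 = 45/143
take √, sign +1: I = 0.15824621
No selection rule forces the value: the integral is nonzero (none).

0.158246 (none)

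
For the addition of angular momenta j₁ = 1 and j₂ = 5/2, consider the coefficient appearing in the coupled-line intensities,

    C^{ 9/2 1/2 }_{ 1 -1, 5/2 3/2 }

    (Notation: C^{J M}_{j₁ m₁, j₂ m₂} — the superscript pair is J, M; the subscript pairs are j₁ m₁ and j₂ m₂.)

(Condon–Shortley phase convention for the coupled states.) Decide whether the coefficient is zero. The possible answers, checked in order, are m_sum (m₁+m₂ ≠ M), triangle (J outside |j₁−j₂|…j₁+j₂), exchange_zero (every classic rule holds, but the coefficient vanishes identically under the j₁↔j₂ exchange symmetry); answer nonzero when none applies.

m-sum: m₁+m₂ = -1+3/2 = 1/2, M = 1/2  ✓
triangle: need |j₁−j₂| ≤ J ≤ j₁+j₂, i.e. J ∈ [3/2, 7/2]; J = 9/2 is outside ✗ ⇒ coefficient is 0

triangle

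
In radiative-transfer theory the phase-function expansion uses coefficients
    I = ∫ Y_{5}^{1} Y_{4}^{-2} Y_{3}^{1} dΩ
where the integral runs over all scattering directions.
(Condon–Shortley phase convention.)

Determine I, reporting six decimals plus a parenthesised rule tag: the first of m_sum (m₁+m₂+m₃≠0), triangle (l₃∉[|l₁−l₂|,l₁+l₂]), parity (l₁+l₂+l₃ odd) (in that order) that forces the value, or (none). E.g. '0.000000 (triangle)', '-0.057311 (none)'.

m-sum 0 ✓  L=12 even ✓  1≤3≤9 ✓
Π(2lᵢ+1) = 11×9×7 = 693
triangle coeff Δ(5,4,3) = 1/180180
Σ_t [2,4]: t=2:+1/576 t=3:−1/144 t=4:+1/576 = -1/288
(3j)²=20/1001 [(5 4 3; 0 0 0)], sign=+1
Σ_t [0,2]: t=0:+1/34560 t=1:−1/720 t=2:+1/384 = 43/34560
(3j)²=1849/180180 [(5 4 3; 1 -2 1)], sign=+1
⇒ 4πI² = 1849/13013
I = (+1)√(1849/13013/(4π)) = 0.10633465
No selection rule forces the value: the integral is nonzero (none).

0.106335 (none)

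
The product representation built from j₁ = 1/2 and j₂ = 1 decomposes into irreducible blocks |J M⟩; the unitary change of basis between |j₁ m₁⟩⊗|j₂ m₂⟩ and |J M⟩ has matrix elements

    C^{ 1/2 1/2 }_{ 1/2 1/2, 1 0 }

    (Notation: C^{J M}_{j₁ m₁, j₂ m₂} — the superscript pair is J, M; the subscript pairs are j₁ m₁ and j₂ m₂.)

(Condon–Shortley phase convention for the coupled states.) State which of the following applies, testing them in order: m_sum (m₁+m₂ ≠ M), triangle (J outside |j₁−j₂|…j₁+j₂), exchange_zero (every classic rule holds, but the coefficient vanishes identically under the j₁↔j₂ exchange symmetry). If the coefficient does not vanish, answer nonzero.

m-sum: m₁+m₂ = 1/2+0 = 1/2, M = 1/2  ✓
triangle: |j₁−j₂| = 1/2 ≤ J = 1/2 ≤ j₁+j₂ = 3/2  ✓
exchange: j₁≠j₂ or m₁≠m₂ — the exchange symmetry imposes no constraint here
value check: CG = +√(1/3) = +0.577350 ≠ 0

nonzero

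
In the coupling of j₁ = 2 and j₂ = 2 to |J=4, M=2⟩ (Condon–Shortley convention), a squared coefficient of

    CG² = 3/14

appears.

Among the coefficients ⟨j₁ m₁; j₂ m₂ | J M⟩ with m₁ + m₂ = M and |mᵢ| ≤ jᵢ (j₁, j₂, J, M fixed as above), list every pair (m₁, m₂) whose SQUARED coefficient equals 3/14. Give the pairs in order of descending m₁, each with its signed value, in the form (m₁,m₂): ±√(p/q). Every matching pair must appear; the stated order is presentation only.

(2,0): +√(3/14); (0,2): +√(3/14)

Admissible pairs with m₁+m₂ = M = 2: (0,2), (1,1), (2,0)
  (m₁,m₂)=(2,0): CG² = 3/14, CG = +√(3/14)   ← matches the target
  (m₁,m₂)=(1,1): CG² = 4/7, CG = +√(4/7)
  (m₁,m₂)=(0,2): CG² = 3/14, CG = +√(3/14)   ← matches the target
Pairs with CG² = 3/14: (2,0): +√(3/14); (0,2): +√(3/14)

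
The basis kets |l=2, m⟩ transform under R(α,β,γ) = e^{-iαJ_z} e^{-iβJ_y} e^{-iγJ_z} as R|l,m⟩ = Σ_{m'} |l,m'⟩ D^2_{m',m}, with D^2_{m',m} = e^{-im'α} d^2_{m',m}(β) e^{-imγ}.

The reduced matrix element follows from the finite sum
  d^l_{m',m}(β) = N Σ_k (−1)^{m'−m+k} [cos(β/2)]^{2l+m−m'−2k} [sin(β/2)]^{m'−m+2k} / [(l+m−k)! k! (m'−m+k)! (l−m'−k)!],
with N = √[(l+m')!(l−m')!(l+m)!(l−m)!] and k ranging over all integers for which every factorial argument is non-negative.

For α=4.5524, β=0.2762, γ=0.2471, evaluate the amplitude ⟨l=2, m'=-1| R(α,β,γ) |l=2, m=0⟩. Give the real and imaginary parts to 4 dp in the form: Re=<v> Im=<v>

Split into d^2_{-1,0}(β=0.2762) × two z-phases.
c=cos(0.276200/2)=0.990479, s=sin(0.276200/2)=0.137661; N=√[1·6·2·2]=4.898979
The bounds max(0,m−m')=1 and min(l+m,l−m')=2 give 2 terms
  k=1: (−1)^0·4.8990/(2)·0.9905^3·0.1377^1 = +0.327661
  k=2: (−1)^1·4.8990/(2)·0.9905^1·0.1377^3 = -0.006329
d^2_{-1,0}(0.2762) = +0.327661 -0.006329 = +0.321331
Attach z-rotation phases: D = e^{-i(-1)(4.5524)}·(+0.321331)·e^{-i(0)(0.2471)} = -0.051190-0.317228i

Re=-0.0512 Im=-0.3172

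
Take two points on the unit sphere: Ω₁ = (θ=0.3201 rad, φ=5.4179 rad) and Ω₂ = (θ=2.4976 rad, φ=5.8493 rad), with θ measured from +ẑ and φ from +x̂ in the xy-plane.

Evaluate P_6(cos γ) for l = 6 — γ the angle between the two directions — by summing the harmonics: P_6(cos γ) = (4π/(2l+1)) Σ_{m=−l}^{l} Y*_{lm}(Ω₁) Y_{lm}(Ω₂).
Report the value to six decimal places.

0.200885

Term-by-term m-sum for l=6 (normalisation 4π/13 = 0.966644):
  m=-6: (0.000216, 0.000416) × (-0.019428, 0.011600) = (-0.000009, -0.000006)  (running Σ = (-0.000009, -0.000006))
  m=-5: (-0.001845, 0.004539) × (0.058833, -0.086250) = (0.000283, 0.000426)  (running Σ = (0.000274, 0.000421))
  m=-4: (-0.029589, 0.009791) × (-0.045883, 0.275987) = (-0.001344, -0.008615)  (running Σ = (-0.001070, -0.008195))
  m=-3: (-0.113789, -0.069099) × (-0.120955, -0.438509) = (-0.016537, 0.058255)  (running Σ = (-0.017608, 0.050061))
  m=-2: (-0.059364, -0.368384) × (0.226605, 0.267388) = (0.085049, -0.099351)  (running Σ = (0.067442, -0.049290))
  m=-1: (0.379714, -0.445802) × (0.123654, 0.057293) = (0.072494, -0.033370)  (running Σ = (0.139936, -0.082660))
  m=0: (0.181010, -0.000000) × (-0.398066, 0.000000) = (-0.072054, 0.000000)  (running Σ = (0.067882, -0.082660))
  m=1: (-0.379714, -0.445802) × (-0.123654, 0.057293) = (0.072494, 0.033370)  (running Σ = (0.140376, -0.049290))
  m=2: (-0.059364, 0.368384) × (0.226605, -0.267388) = (0.085049, 0.099351)  (running Σ = (0.225425, 0.050061))
  m=3: (0.113789, -0.069099) × (0.120955, -0.438509) = (-0.016537, -0.058255)  (running Σ = (0.208888, -0.008195))
  m=4: (-0.029589, -0.009791) × (-0.045883, -0.275987) = (-0.001344, 0.008615)  (running Σ = (0.207543, 0.000421))
  m=5: (0.001845, 0.004539) × (-0.058833, -0.086250) = (0.000283, -0.000426)  (running Σ = (0.207826, -0.000006))
  m=6: (0.000216, -0.000416) × (-0.019428, -0.011600) = (-0.000009, 0.000006)  (running Σ = (0.207817, 0.000000))
Accumulated sum (0.207817, 0.000000); after 4π/(2l+1) scaling, (0.200885, 0.000000) ⇒ P_6 = 0.200885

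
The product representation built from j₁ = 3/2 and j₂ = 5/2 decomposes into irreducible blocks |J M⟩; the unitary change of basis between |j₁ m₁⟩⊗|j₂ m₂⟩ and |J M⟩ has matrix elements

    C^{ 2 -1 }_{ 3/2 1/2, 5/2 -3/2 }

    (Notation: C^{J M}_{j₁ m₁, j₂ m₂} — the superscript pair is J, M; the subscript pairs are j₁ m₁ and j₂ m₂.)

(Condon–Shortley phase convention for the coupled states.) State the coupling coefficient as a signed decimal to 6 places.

√[5·2!1!3!/7! · 2!1!1!4!1!3!] = √(24/7)
  +(−1)^0/∏(0,2,1,1,0,2)! = 1/4  (running 1/4)
  +(−1)^1/∏(1,1,0,0,1,3)! = -1/6  (running 1/12)
⟨..|..⟩ = √(24/7)·(1/12) = +0.154303

+√(1/42) ≈ +0.154303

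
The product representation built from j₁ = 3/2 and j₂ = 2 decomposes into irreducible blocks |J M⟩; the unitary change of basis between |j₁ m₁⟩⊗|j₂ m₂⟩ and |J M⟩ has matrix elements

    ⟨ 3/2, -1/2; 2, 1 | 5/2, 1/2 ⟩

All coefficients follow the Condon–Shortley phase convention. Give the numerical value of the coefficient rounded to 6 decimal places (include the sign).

√[6·1!2!3!/7! · 1!2!3!1!3!2!] = √(72/35)
  +(−1)^0/∏(0,1,2,3,0,0)! = 1/12  (running 1/12)
  +(−1)^1/∏(1,0,1,2,1,1)! = -1/2  (running -5/12)
⟨..|..⟩ = √(72/35)·(-5/12) = -0.597614

-0.597614  (= −√(5/14))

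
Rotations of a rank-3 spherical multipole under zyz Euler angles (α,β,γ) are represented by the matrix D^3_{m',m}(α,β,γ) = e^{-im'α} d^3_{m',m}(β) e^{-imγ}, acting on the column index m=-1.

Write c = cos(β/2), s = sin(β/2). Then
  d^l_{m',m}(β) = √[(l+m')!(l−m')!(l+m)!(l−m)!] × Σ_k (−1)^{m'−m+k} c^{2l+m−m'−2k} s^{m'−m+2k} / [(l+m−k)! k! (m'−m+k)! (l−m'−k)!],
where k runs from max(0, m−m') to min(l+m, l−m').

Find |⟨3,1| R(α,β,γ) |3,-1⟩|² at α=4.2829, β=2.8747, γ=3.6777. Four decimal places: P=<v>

P=0.6610

D^3_{1,-1}(4.2829,2.8747,3.6777) = e^{-i·1·4.2829}·d^3_{1,-1}(2.8747)·e^{-i·-1·3.6777}. Compute d first:
Half-angle: c=0.133051, s=0.991109. N=√(24·2·2·24)=48.000000
The bounds max(0,m−m')=0 and min(l+m,l−m')=2 give 3 terms
  k=0: (−1)^2·48.0000/(8)·0.1331^4·0.9911^2 = +0.001847
  k=1: (−1)^3·48.0000/(6)·0.1331^2·0.9911^4 = -0.136650
  k=2: (−1)^4·48.0000/(48)·0.1331^0·0.9911^6 = +0.947827
d^3_{1,-1}(2.8747) = +0.001847 -0.136650 +0.947827 = +0.813024
|D^3_{1,-1}|² = |d^3_{1,-1}(β)|² = (+0.813024)² = 0.661008 (the z-rotation phases have unit modulus)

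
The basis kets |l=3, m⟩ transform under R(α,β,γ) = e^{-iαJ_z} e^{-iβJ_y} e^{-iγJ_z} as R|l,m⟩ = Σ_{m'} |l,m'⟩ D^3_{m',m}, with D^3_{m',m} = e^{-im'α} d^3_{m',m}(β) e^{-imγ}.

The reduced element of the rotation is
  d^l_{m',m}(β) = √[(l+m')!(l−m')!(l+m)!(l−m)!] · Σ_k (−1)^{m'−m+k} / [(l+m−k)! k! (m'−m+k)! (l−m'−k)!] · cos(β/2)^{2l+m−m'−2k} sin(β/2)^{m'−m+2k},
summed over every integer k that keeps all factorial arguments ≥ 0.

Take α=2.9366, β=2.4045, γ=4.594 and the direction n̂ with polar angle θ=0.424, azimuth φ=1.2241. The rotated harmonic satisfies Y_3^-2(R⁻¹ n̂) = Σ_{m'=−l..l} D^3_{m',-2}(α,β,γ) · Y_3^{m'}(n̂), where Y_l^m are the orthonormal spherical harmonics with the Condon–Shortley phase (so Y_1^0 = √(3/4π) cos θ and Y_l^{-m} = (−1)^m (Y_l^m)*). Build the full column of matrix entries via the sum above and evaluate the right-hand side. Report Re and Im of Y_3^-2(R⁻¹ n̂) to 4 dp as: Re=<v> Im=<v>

Re=0.0331 Im=-0.3562

Need the full column D^3_{m',-2} for m'=−3..3 at α=2.9366, β=2.4045, γ=4.5940.
cos(β/2)=0.360260, sin(β/2)=0.932852
d^3_{-3,-2}: single k=1 term ⇒ +0.013867;  D = +0.009133-0.010434i
d^3_{-2,-2}: k∈[0..1] ⇒ +0.002186 -0.073292 = -0.071106;  D = +0.056745-0.042849i
d^3_{-1,-2}: k∈[0..1] ⇒ -0.017902 +0.240058 = +0.222156;  D = +0.200828-0.094981i
d^3_{0,-2}: k∈[0..1] ⇒ +0.080288 -0.538323 = -0.458036;  D = +0.445256-0.107442i
d^3_{1,-2}: k∈[0..1] ⇒ -0.240058 +0.804784 = +0.564727;  D = +0.564442-0.017947i
d^3_{2,-2}: k∈[0..1] ⇒ +0.491420 -0.658987 = -0.167567;  D = +0.165060+0.028879i
d^3_{3,-2}: single k=0 term ⇒ -0.623383;  D = -0.579329-0.230183i
Y_3^{m'}(θ=0.424,φ=1.2241) and Σ D·Y over m':
  (+0.0091-0.0104i)·(-0.0251+0.0147i)  (+0.0567-0.0428i)·(-0.1213-0.1008i)  (+0.2008-0.0950i)·(+0.1425-0.3944i)  (+0.4453-0.1074i)·(+0.3924+0.0000i)  (+0.5644-0.0179i)·(-0.1425-0.3944i)  (+0.1651+0.0289i)·(-0.1213+0.1008i)  (-0.5793-0.2302i)·(+0.0251+0.0147i)
Y_3^-2(R⁻¹ n̂) = +0.033052-0.356217i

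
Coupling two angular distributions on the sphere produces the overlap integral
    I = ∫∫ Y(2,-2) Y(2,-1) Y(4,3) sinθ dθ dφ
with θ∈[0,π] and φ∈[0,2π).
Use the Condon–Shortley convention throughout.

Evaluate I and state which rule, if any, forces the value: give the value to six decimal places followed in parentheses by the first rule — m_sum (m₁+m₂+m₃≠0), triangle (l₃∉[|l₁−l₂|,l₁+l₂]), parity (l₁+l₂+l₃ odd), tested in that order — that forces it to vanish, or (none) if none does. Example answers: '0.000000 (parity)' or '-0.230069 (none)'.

-0.238414 (none)

m-sum 0 ✓  L=8 even ✓  0≤4≤4 ✓
Π(2lᵢ+1) = 5×5×9 = 225
triangle coeff Δ(2,2,4) = 1/630
Σ_t [0,0]: t=0:+1/16 = 1/16
(3j)²=2/35 [(2 2 4; 0 0 0)], sign=+1
Σ_t [0,0]: t=0:+1/144 = 1/144
(3j)²=1/18 [(2 2 4; -2 -1 3)], sign=-1
⇒ 4πI² = 5/7
I = (-1)√(5/7/(4π)) = -0.23841361
No selection rule forces the value: the integral is nonzero (none).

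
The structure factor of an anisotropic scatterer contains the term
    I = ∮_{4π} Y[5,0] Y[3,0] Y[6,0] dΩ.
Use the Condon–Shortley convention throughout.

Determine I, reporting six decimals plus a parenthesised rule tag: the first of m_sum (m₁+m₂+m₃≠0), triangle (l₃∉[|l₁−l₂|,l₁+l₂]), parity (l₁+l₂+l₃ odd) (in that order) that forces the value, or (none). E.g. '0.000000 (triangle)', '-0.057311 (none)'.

0.145631 (none)

Checks pass: Σm=0; 14 even; l₃=6∈[2,8].
(2·5+1)(2·3+1)(2·6+1) = 1001
Δ: 2! 8! 4! / 15! → 1/675675
sum: t=0:+1/8640 t=1:−1/2304 t=2:+1/8640 = -7/34560
3j²(5 3 6; 0 0 0) = Δ·Π!·Σ² = 7/429  (sign -1)
(m-triple is (0,0,0) — same symbol as above.)
combine: 4πI² = 1001·7/429·7/429 = 343/1287
take √, sign +1: I = 0.14563067
No selection rule forces the value: the integral is nonzero (none).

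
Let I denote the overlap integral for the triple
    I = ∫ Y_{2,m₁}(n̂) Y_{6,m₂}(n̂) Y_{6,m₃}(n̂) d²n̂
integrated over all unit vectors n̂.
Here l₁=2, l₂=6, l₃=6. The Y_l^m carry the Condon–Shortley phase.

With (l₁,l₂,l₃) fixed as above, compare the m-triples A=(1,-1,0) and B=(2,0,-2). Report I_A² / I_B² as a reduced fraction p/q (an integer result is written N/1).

1/40

Shared (l₁,l₂,l₃)=(2,6,6): N and (l;000)² cancel in I_A²/I_B².
A: Δ = 2!·2!·10!/15! = 1/90090; Racah Σ t=0..1: t=0:+1/28800 t=1:−1/34560 = 1/172800; ⇒ 3j(2 6 6; 1 -1 0)² = 1/1430, sgn +1
B: Δ = 2!·2!·10!/15! = 1/90090; Racah Σ t=0..0: t=0:+1/69120 = 1/69120; ⇒ 3j(2 6 6; 2 0 -2)² = 4/143, sgn +1
I_A²/I_B² = (1/1430)/(4/143) = 1/40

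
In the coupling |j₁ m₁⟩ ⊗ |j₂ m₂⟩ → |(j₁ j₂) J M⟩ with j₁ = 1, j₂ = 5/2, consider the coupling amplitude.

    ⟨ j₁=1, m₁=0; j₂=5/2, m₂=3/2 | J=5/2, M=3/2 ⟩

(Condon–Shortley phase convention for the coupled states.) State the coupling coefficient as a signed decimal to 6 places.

√[6·1!1!4!/7! · 1!1!4!1!4!1!] = √(576/35)
  +(−1)^0/∏(0,1,1,4,0,0)! = 1/24  (running 1/24)
  +(−1)^1/∏(1,0,0,3,1,1)! = -1/6  (running -1/8)
⟨..|..⟩ = √(576/35)·(-1/8) = -0.507093

−√(9/35) ≈ -0.507093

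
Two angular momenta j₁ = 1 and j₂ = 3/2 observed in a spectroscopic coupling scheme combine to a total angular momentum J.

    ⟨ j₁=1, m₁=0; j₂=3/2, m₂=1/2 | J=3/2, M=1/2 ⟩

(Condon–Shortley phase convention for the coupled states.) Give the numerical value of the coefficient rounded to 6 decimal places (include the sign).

√[4·1!1!2!/5! · 1!1!2!1!2!1!] = √(4/15)
  +(−1)^0/∏(0,1,1,2,0,0)! = 1/2  (running 1/2)
  +(−1)^1/∏(1,0,0,1,1,1)! = -1  (running -1/2)
⟨..|..⟩ = √(4/15)·(-1/2) = -0.258199

−√(1/15) = -0.258199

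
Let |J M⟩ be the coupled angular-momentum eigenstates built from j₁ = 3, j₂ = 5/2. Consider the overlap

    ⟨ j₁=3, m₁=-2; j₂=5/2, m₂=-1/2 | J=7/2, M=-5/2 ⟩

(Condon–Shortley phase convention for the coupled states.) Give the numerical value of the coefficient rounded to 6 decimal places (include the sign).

j₁+j₂−J=2  J+j₁−j₂=4  J−j₁+j₂=3  j₁+j₂+J+1=10
(j₁±m₁, j₂±m₂, J±M) = (1,5,2,3,1,6)
P² = 4608/7
sum k=1..2:
  [1] −1/48 = -1/48
  [2] +1/72 = 1/72
S = -1/144
C² = P²·S² = 2/63 ; C = -0.178174

-0.178174  (= −√(2/63))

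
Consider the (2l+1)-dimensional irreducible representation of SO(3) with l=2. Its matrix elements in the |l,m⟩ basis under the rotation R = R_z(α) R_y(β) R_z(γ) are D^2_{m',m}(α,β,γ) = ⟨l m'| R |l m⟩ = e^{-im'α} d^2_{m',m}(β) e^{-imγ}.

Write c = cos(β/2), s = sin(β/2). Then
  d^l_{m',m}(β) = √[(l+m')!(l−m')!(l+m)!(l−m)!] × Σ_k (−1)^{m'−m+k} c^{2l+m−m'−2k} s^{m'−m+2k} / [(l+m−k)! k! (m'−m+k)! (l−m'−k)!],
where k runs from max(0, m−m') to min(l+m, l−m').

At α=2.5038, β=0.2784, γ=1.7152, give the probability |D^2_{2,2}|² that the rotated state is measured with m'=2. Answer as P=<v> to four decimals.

D^2_{2,2}(2.5038,0.2784,1.7152) = e^{-i·2·2.5038}·d^2_{2,2}(0.2784)·e^{-i·2·1.7152}. Compute d first:
With c≡cos(β/2)=0.990327 and s≡sin(β/2)=0.138751, N=[24·1·24·1]^{1/2}=24.000000
The bounds max(0,m−m')=0 and min(l+m,l−m')=0 give 1 term
  k=0: (−1)^0·24.0000/(24)·0.9903^4·0.1388^0 = +0.961867
d^2_{2,2}(0.2784) = +0.961867
|D^2_{2,2}|² = |d^2_{2,2}(β)|² = (+0.961867)² = 0.925188 (the z-rotation phases have unit modulus)

P=0.9252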